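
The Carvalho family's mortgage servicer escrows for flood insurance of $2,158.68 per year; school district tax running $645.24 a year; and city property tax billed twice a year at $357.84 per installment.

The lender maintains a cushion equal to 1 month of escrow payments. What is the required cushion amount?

Flood insurance = $2,158.68 annually
School district tax = $645.24 annually
City property tax = $357.84 × 2 = $715.68 annually
Annual escrow total = $2,158.68 + $645.24 + $715.68 = $3,519.60
Per month = $3,519.60 / 12 = $293.30
Reserve = 1 × $293.30 = $293.30

$293.30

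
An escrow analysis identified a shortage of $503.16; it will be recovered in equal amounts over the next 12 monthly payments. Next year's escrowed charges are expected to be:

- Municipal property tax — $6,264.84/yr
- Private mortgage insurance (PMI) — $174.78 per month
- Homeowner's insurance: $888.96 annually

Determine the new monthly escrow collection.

Municipal property tax = $6,264.84 annually
Private mortgage insurance (PMI) = $174.78 × 12 = $2,097.36 annually
Homeowner's insurance = $888.96 annually
Yearly total = $9,251.16
Per month = $9,251.16 / 12 = $770.93
Shortage per month = $503.16 / 12 = $41.93
New monthly escrow = $770.93 + $41.93 = $812.86

$812.86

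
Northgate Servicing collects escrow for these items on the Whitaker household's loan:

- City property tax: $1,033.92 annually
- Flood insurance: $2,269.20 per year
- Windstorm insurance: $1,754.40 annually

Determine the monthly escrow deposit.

City property tax: $1,033.92 annually
Flood insurance: $2,269.20 annually
Windstorm insurance: $1,754.40 annually
Yearly total = $1,033.92 + $2,269.20 + $1,754.40 = $5,057.52
Monthly escrow = $5,057.52 ÷ 12 = $421.46

$421.46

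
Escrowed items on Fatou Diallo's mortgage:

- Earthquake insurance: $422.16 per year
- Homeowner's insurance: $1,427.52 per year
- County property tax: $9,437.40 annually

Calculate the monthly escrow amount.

Earthquake insurance: $422.16
Homeowner's insurance: $1,427.52
County property tax: $9,437.40
Yearly total = $422.16 + $1,427.52 + $9,437.40 = $11,287.08
Base monthly escrow = $11,287.08 / 12 = $940.59

$940.59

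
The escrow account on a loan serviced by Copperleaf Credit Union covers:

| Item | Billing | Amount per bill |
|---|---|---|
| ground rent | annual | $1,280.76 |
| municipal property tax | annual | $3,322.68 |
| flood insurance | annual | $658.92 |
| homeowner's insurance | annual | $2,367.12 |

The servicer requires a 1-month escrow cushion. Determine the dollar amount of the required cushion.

$635.79

Ground rent = $1,280.76
Municipal property tax = $3,322.68
Flood insurance = $658.92
Homeowner's insurance = $2,367.12
Yearly total = $1,280.76 + $3,322.68 + $658.92 + $2,367.12 = $7,629.48
Per month = $7,629.48 ÷ 12 = $635.79
Reserve = 1 × $635.79 = $635.79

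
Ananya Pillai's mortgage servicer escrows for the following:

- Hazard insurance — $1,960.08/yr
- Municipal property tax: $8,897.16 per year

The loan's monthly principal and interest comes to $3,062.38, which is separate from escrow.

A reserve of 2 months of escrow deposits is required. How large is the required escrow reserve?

Hazard insurance = $1,960.08
Municipal property tax = $8,897.16
Yearly total = $10,857.24
Monthly = $10,857.24 / 12 = $904.77
Cushion = 2 × $904.77 = $1,809.54

$1,809.54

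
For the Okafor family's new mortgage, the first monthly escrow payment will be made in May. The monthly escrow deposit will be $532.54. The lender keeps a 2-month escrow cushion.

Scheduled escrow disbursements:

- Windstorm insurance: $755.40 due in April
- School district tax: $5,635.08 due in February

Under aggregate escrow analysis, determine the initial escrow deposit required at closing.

Cushion = 2 × $532.54 = $1,065.08
Trial balance (start $0, +$532.54 each month, − disbursements):
  May: +$532.54 → $532.54
  Jun: +$532.54 → $1,065.08
  Jul: +$532.54 → $1,597.62
  Aug: +$532.54 → $2,130.16
  Sep: +$532.54 → $2,662.70
  Oct: +$532.54 → $3,195.24
  Nov: +$532.54 → $3,727.78
  Dec: +$532.54 → $4,260.32
  Jan: +$532.54 → $4,792.86
  Feb: +$532.54 − $5,635.08 → -$309.68
  Mar: +$532.54 → $222.86
  Apr: +$532.54 − $755.40 → $0.00
Lowest trial balance = -$309.68 (Feb)
Initial deposit = cushion − low point = $1,065.08 − (-$309.68) = $1,374.76

$1,374.76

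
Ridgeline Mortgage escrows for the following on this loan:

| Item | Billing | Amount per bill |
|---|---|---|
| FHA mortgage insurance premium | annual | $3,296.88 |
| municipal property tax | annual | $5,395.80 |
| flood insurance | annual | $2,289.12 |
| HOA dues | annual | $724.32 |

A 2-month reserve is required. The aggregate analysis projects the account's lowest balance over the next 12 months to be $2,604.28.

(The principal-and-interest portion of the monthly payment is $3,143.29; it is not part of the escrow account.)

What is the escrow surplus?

FHA mortgage insurance premium — $3,296.88 per year
Municipal property tax — $5,395.80 per year
Flood insurance — $2,289.12 per year
HOA dues — $724.32 per year
Combined annual = $3,296.88 + $5,395.80 + $2,289.12 + $724.32 = $11,706.12
Monthly escrow = $11,706.12 / 12 = $975.51
Required reserve = 2 × $975.51 = $1,951.02
Excess over cushion: $2,604.28 − $1,951.02 = $653.26

$653.26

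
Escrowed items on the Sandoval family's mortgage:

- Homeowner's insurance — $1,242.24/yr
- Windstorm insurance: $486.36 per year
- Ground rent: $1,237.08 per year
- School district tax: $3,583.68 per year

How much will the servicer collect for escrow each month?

Homeowner's insurance = $1,242.24
Windstorm insurance = $486.36
Ground rent = $1,237.08
School district tax = $3,583.68
Combined annual = $1,242.24 + $486.36 + $1,237.08 + $3,583.68 = $6,549.36
Monthly escrow = $6,549.36 / 12 = $545.78

$545.78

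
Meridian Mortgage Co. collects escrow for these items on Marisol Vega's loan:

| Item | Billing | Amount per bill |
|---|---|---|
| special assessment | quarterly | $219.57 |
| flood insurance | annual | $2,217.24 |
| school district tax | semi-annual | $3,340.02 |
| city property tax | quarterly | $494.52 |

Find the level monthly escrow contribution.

Special assessment: $219.57 × 4 = $878.28 annually
Flood insurance: $2,217.24 annually
School district tax: $3,340.02 × 2 = $6,680.04 annually
City property tax: $494.52 × 4 = $1,978.08 annually
Total per year = $11,753.64
Monthly escrow = $11,753.64 / 12 = $979.47

$979.47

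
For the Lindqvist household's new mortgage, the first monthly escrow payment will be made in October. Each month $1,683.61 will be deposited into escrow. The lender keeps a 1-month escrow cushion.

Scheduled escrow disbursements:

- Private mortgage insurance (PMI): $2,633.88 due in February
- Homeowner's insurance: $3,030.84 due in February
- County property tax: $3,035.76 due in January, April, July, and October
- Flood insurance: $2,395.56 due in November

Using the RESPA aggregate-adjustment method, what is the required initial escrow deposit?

Cushion = 1 × $1,683.61 = $1,683.61
Trial balance (start $0, +$1,683.61 each month, − disbursements):
  Oct: +$1,683.61 − $3,035.76 → -$1,352.15
  Nov: +$1,683.61 − $2,395.56 → -$2,064.10
  Dec: +$1,683.61 → -$380.49
  Jan: +$1,683.61 − $3,035.76 → -$1,732.64
  Feb: +$1,683.61 − $5,664.72 → -$5,713.75
  Mar: +$1,683.61 → -$4,030.14
  Apr: +$1,683.61 − $3,035.76 → -$5,382.29
  May: +$1,683.61 → -$3,698.68
  Jun: +$1,683.61 → -$2,015.07
  Jul: +$1,683.61 − $3,035.76 → -$3,367.22
  Aug: +$1,683.61 → -$1,683.61
  Sep: +$1,683.61 → $0.00
Lowest trial balance = -$5,713.75 (Feb)
Initial deposit = cushion − low point = $1,683.61 − (-$5,713.75) = $7,397.36

$7,397.36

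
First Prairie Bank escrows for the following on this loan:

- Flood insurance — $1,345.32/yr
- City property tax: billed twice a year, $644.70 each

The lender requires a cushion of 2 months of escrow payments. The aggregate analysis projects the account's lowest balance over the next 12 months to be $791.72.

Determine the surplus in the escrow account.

Flood insurance — $1,345.32 annually
City property tax — $644.70 × 2 = $1,289.40 annually
Total per year = $2,634.72
Per month = $2,634.72 / 12 = $219.56
Required cushion = 2 × $219.56 = $439.12
Surplus = $791.72 − $439.12 = $352.60

$352.60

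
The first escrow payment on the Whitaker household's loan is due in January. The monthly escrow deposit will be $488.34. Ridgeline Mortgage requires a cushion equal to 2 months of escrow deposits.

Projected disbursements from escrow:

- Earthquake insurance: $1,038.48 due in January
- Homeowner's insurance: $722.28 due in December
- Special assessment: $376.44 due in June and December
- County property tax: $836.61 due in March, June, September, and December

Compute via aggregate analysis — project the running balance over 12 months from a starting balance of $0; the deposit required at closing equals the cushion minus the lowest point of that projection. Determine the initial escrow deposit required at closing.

Cushion = 2 × $488.34 = $976.68
Trial balance (start $0, +$488.34 each month, − disbursements):
  Jan: +$488.34 − $1,038.48 → -$550.14
  Feb: +$488.34 → -$61.80
  Mar: +$488.34 − $836.61 → -$410.07
  Apr: +$488.34 → $78.27
  May: +$488.34 → $566.61
  Jun: +$488.34 − $1,213.05 → -$158.10
  Jul: +$488.34 → $330.24
  Aug: +$488.34 → $818.58
  Sep: +$488.34 − $836.61 → $470.31
  Oct: +$488.34 → $958.65
  Nov: +$488.34 → $1,446.99
  Dec: +$488.34 − $1,935.33 → $0.00
Lowest trial balance = -$550.14 (Jan)
Initial deposit = cushion − low point = $976.68 − (-$550.14) = $1,526.82

$1,526.82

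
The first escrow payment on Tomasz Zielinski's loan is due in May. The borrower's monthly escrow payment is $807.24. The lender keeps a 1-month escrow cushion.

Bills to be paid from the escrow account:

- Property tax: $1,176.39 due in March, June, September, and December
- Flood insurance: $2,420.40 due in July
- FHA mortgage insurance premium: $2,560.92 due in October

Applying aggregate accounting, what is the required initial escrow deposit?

$3,297.90

Cushion = 1 × $807.24 = $807.24
Trial balance (start $0, +$807.24 each month, − disbursements):
  May: +$807.24 → $807.24
  Jun: +$807.24 − $1,176.39 → $438.09
  Jul: +$807.24 − $2,420.40 → -$1,175.07
  Aug: +$807.24 → -$367.83
  Sep: +$807.24 − $1,176.39 → -$736.98
  Oct: +$807.24 − $2,560.92 → -$2,490.66
  Nov: +$807.24 → -$1,683.42
  Dec: +$807.24 − $1,176.39 → -$2,052.57
  Jan: +$807.24 → -$1,245.33
  Feb: +$807.24 → -$438.09
  Mar: +$807.24 − $1,176.39 → -$807.24
  Apr: +$807.24 → $0.00
Lowest trial balance = -$2,490.66 (Oct)
Initial deposit = cushion − low point = $807.24 − (-$2,490.66) = $3,297.90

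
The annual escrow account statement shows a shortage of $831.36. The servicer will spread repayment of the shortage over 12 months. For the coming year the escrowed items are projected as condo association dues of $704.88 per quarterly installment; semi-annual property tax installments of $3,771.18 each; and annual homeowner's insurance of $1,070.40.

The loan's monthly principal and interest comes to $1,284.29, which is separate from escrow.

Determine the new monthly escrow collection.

Condo association dues — $704.88 × 4 = $2,819.52/yr
Property tax — $3,771.18 × 2 = $7,542.36/yr
Homeowner's insurance — $1,070.40/yr
Total annual escrow = $2,819.52 + $7,542.36 + $1,070.40 = $11,432.28
Base monthly escrow = $11,432.28 ÷ 12 = $952.69
Shortage per month = $831.36 ÷ 12 = $69.28
Adjusted monthly = $952.69 + $69.28 = $1,021.97

$1,021.97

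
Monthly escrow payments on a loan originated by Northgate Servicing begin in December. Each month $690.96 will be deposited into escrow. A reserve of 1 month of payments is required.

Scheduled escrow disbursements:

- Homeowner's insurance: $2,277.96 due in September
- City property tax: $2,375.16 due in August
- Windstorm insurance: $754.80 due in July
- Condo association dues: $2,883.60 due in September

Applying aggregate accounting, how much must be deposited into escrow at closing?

Cushion = 1 × $690.96 = $690.96
Trial balance (start $0, +$690.96 each month, − disbursements):
  Dec: +$690.96 → $690.96
  Jan: +$690.96 → $1,381.92
  Feb: +$690.96 → $2,072.88
  Mar: +$690.96 → $2,763.84
  Apr: +$690.96 → $3,454.80
  May: +$690.96 → $4,145.76
  Jun: +$690.96 → $4,836.72
  Jul: +$690.96 − $754.80 → $4,772.88
  Aug: +$690.96 − $2,375.16 → $3,088.68
  Sep: +$690.96 − $5,161.56 → -$1,381.92
  Oct: +$690.96 → -$690.96
  Nov: +$690.96 → $0.00
Lowest trial balance = -$1,381.92 (Sep)
Initial deposit = cushion − low point = $690.96 − (-$1,381.92) = $2,072.88

$2,072.88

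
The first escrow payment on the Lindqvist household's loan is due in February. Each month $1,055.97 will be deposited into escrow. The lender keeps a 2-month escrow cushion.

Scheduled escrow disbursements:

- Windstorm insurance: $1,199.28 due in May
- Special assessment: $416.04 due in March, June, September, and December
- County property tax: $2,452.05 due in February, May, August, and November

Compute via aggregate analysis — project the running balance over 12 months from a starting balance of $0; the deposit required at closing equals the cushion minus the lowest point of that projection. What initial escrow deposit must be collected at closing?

$4,407.48

Cushion = 2 × $1,055.97 = $2,111.94
Trial balance (start $0, +$1,055.97 each month, − disbursements):
  Feb: +$1,055.97 − $2,452.05 → -$1,396.08
  Mar: +$1,055.97 − $416.04 → -$756.15
  Apr: +$1,055.97 → $299.82
  May: +$1,055.97 − $3,651.33 → -$2,295.54
  Jun: +$1,055.97 − $416.04 → -$1,655.61
  Jul: +$1,055.97 → -$599.64
  Aug: +$1,055.97 − $2,452.05 → -$1,995.72
  Sep: +$1,055.97 − $416.04 → -$1,355.79
  Oct: +$1,055.97 → -$299.82
  Nov: +$1,055.97 − $2,452.05 → -$1,695.90
  Dec: +$1,055.97 − $416.04 → -$1,055.97
  Jan: +$1,055.97 → $0.00
Lowest trial balance = -$2,295.54 (May)
Initial deposit = cushion − low point = $2,111.94 − (-$2,295.54) = $4,407.48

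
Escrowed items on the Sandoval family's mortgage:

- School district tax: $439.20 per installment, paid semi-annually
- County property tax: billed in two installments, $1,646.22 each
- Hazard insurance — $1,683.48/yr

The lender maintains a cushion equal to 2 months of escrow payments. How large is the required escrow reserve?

School district tax: $439.20 × 2 = $878.40/yr
County property tax: $1,646.22 × 2 = $3,292.44/yr
Hazard insurance: $1,683.48/yr
Annual escrow total = $5,854.32
Per month = $5,854.32 ÷ 12 = $487.86
Cushion = 2 × $487.86 = $975.72

$975.72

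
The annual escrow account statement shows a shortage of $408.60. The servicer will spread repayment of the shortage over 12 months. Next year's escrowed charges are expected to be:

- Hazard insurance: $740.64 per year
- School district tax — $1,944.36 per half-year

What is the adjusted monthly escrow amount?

$419.83

Hazard insurance = $740.64/yr
School district tax = $1,944.36 × 2 = $3,888.72/yr
Total per year = $4,629.36
Monthly = $4,629.36 / 12 = $385.78
Shortage per month = $408.60 / 12 = $34.05
Adjusted monthly = $385.78 + $34.05 = $419.83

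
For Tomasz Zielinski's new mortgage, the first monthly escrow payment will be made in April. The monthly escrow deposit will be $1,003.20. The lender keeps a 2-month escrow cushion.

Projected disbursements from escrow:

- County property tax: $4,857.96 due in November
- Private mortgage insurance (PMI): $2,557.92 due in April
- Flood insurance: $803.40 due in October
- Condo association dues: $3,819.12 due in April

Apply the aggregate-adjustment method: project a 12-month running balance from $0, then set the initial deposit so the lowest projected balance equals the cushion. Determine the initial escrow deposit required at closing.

Cushion = 2 × $1,003.20 = $2,006.40
Trial balance (start $0, +$1,003.20 each month, − disbursements):
  Apr: +$1,003.20 − $6,377.04 → -$5,373.84
  May: +$1,003.20 → -$4,370.64
  Jun: +$1,003.20 → -$3,367.44
  Jul: +$1,003.20 → -$2,364.24
  Aug: +$1,003.20 → -$1,361.04
  Sep: +$1,003.20 → -$357.84
  Oct: +$1,003.20 − $803.40 → -$158.04
  Nov: +$1,003.20 − $4,857.96 → -$4,012.80
  Dec: +$1,003.20 → -$3,009.60
  Jan: +$1,003.20 → -$2,006.40
  Feb: +$1,003.20 → -$1,003.20
  Mar: +$1,003.20 → $0.00
Lowest trial balance = -$5,373.84 (Apr)
Initial deposit = cushion − low point = $2,006.40 − (-$5,373.84) = $7,380.24

$7,380.24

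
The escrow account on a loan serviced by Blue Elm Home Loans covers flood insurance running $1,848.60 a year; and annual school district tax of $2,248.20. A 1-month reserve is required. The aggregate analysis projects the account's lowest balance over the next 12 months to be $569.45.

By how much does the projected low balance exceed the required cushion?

$228.05

Flood insurance — $1,848.60/yr
School district tax — $2,248.20/yr
Total per year = $1,848.60 + $2,248.20 = $4,096.80
Monthly = $4,096.80 / 12 = $341.40
Required reserve = 1 × $341.40 = $341.40
Excess over cushion: $569.45 − $341.40 = $228.05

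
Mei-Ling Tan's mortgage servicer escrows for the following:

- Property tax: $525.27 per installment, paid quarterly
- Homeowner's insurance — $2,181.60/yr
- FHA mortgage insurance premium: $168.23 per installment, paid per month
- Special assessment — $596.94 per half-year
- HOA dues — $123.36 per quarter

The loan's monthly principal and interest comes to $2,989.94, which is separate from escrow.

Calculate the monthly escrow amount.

$665.73

Property tax — $525.27 × 4 = $2,101.08 per year
Homeowner's insurance — $2,181.60 per year
FHA mortgage insurance premium — $168.23 × 12 = $2,018.76 per year
Special assessment — $596.94 × 2 = $1,193.88 per year
HOA dues — $123.36 × 4 = $493.44 per year
Yearly total = $2,101.08 + $2,181.60 + $2,018.76 + $1,193.88 + $493.44 = $7,988.76
Monthly escrow = $7,988.76 / 12 = $665.73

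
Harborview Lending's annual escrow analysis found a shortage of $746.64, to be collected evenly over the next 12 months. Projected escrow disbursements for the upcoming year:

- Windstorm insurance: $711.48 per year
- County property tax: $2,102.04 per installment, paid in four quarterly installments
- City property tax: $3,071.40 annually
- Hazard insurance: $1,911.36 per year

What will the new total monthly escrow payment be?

$1,237.42

Windstorm insurance — $711.48/yr
County property tax — $2,102.04 × 4 = $8,408.16/yr
City property tax — $3,071.40/yr
Hazard insurance — $1,911.36/yr
Total per year = $711.48 + $8,408.16 + $3,071.40 + $1,911.36 = $14,102.40
Base monthly escrow = $14,102.40 / 12 = $1,175.20
Shortage per month = $746.64 / 12 = $62.22
New monthly escrow = $1,175.20 + $62.22 = $1,237.42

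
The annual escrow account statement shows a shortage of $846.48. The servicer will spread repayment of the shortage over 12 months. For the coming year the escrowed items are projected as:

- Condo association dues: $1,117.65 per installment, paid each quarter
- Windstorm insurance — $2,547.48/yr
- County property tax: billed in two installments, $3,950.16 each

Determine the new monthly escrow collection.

Condo association dues — $1,117.65 × 4 = $4,470.60/yr
Windstorm insurance — $2,547.48/yr
County property tax — $3,950.16 × 2 = $7,900.32/yr
Annual escrow total = $4,470.60 + $2,547.48 + $7,900.32 = $14,918.40
Per month = $14,918.40 ÷ 12 = $1,243.20
Shortage per month = $846.48 / 12 = $70.54
New monthly escrow = $1,243.20 + $70.54 = $1,313.74

$1,313.74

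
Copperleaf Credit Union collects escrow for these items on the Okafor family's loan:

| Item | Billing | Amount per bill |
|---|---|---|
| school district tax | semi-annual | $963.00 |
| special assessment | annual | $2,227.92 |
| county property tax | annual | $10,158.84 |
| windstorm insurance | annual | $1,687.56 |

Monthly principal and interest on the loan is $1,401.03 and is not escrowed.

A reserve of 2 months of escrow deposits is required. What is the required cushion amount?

School district tax — $963.00 × 2 = $1,926.00 per year
Special assessment — $2,227.92 per year
County property tax — $10,158.84 per year
Windstorm insurance — $1,687.56 per year
Annual escrow total = $1,926.00 + $2,227.92 + $10,158.84 + $1,687.56 = $16,000.32
Monthly = $16,000.32 ÷ 12 = $1,333.36
Cushion = 2 × $1,333.36 = $2,666.72

$2,666.72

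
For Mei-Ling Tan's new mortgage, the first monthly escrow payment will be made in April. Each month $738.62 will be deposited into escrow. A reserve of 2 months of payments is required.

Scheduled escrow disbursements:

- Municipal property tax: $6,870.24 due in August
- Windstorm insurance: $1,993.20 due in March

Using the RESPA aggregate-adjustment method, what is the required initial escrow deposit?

$4,654.38

Cushion = 2 × $738.62 = $1,477.24
Trial balance (start $0, +$738.62 each month, − disbursements):
  Apr: +$738.62 → $738.62
  May: +$738.62 → $1,477.24
  Jun: +$738.62 → $2,215.86
  Jul: +$738.62 → $2,954.48
  Aug: +$738.62 − $6,870.24 → -$3,177.14
  Sep: +$738.62 → -$2,438.52
  Oct: +$738.62 → -$1,699.90
  Nov: +$738.62 → -$961.28
  Dec: +$738.62 → -$222.66
  Jan: +$738.62 → $515.96
  Feb: +$738.62 → $1,254.58
  Mar: +$738.62 − $1,993.20 → $0.00
Lowest trial balance = -$3,177.14 (Aug)
Initial deposit = cushion − low point = $1,477.24 − (-$3,177.14) = $4,654.38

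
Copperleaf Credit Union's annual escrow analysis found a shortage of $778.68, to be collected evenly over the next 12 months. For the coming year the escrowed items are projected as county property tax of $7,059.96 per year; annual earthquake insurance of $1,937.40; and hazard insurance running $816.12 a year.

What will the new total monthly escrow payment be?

County property tax: $7,059.96
Earthquake insurance: $1,937.40
Hazard insurance: $816.12
Yearly total = $9,813.48
Monthly escrow = $9,813.48 ÷ 12 = $817.79
Shortage spread = $778.68 / 12 = $64.89/mo
New monthly escrow = $817.79 + $64.89 = $882.68

$882.68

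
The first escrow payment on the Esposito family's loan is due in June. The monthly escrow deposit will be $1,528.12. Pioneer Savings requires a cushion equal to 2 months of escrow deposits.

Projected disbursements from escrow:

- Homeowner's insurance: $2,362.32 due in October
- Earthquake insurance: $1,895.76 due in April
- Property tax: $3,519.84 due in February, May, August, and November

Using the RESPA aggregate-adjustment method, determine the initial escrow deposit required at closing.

Cushion = 2 × $1,528.12 = $3,056.24
Trial balance (start $0, +$1,528.12 each month, − disbursements):
  Jun: +$1,528.12 → $1,528.12
  Jul: +$1,528.12 → $3,056.24
  Aug: +$1,528.12 − $3,519.84 → $1,064.52
  Sep: +$1,528.12 → $2,592.64
  Oct: +$1,528.12 − $2,362.32 → $1,758.44
  Nov: +$1,528.12 − $3,519.84 → -$233.28
  Dec: +$1,528.12 → $1,294.84
  Jan: +$1,528.12 → $2,822.96
  Feb: +$1,528.12 − $3,519.84 → $831.24
  Mar: +$1,528.12 → $2,359.36
  Apr: +$1,528.12 − $1,895.76 → $1,991.72
  May: +$1,528.12 − $3,519.84 → $0.00
Lowest trial balance = -$233.28 (Nov)
Initial deposit = cushion − low point = $3,056.24 − (-$233.28) = $3,289.52

$3,289.52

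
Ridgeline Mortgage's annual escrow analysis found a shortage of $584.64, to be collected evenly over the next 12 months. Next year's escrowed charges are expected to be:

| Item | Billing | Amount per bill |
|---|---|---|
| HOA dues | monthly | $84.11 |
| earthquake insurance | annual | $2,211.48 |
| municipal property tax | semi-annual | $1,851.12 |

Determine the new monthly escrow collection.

HOA dues = $84.11 × 12 = $1,009.32
Earthquake insurance = $2,211.48
Municipal property tax = $1,851.12 × 2 = $3,702.24
Total per year = $6,923.04
Monthly = $6,923.04 / 12 = $576.92
Shortage spread = $584.64 / 12 = $48.72/mo
New monthly escrow = $576.92 + $48.72 = $625.64

$625.64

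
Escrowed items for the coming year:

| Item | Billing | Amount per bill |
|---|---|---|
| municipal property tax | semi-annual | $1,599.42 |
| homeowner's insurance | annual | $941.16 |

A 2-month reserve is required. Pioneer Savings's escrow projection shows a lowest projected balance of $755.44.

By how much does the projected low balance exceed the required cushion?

Municipal property tax — $1,599.42 × 2 = $3,198.84 per year
Homeowner's insurance — $941.16 per year
Yearly total = $4,140.00
Monthly escrow = $4,140.00 / 12 = $345.00
Required reserve = 2 × $345.00 = $690.00
Excess over cushion: $755.44 − $690.00 = $65.44

$65.44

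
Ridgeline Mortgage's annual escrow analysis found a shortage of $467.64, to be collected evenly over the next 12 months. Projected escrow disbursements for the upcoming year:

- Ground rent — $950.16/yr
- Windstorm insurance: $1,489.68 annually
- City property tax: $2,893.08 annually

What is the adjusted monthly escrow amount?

$483.38

Ground rent: $950.16/yr
Windstorm insurance: $1,489.68/yr
City property tax: $2,893.08/yr
Combined annual = $5,332.92
Per month = $5,332.92 ÷ 12 = $444.41
Monthly shortage recovery: $467.64 ÷ 12 = $38.97
New monthly escrow = $444.41 + $38.97 = $483.38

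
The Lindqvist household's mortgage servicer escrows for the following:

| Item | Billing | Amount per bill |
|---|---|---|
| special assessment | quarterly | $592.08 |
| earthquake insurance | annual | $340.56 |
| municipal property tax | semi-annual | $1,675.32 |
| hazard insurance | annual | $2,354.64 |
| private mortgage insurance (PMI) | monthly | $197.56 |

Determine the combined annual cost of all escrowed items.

Special assessment — $592.08 × 4 = $2,368.32 annually
Earthquake insurance — $340.56 annually
Municipal property tax — $1,675.32 × 2 = $3,350.64 annually
Hazard insurance — $2,354.64 annually
Private mortgage insurance (PMI) — $197.56 × 12 = $2,370.72 annually
Combined annual = $2,368.32 + $340.56 + $3,350.64 + $2,354.64 + $2,370.72 = $10,784.88

$10,784.88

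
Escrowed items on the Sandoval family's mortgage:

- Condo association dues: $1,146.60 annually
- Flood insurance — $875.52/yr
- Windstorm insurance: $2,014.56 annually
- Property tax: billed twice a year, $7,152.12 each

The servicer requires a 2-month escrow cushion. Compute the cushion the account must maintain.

$3,056.82

Condo association dues — $1,146.60
Flood insurance — $875.52
Windstorm insurance — $2,014.56
Property tax — $7,152.12 × 2 = $14,304.24
Yearly total = $1,146.60 + $875.52 + $2,014.56 + $14,304.24 = $18,340.92
Monthly escrow = $18,340.92 ÷ 12 = $1,528.41
Required cushion = 2 × $1,528.41 = $3,056.82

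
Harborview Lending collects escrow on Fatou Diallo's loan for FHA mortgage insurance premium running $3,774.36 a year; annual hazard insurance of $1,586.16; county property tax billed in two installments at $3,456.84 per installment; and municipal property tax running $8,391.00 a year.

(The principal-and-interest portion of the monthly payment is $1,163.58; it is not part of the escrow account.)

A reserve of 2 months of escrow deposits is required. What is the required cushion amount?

FHA mortgage insurance premium — $3,774.36 per year
Hazard insurance — $1,586.16 per year
County property tax — $3,456.84 × 2 = $6,913.68 per year
Municipal property tax — $8,391.00 per year
Yearly total = $3,774.36 + $1,586.16 + $6,913.68 + $8,391.00 = $20,665.20
Base monthly escrow = $20,665.20 ÷ 12 = $1,722.10
Required cushion = 2 × $1,722.10 = $3,444.20

$3,444.20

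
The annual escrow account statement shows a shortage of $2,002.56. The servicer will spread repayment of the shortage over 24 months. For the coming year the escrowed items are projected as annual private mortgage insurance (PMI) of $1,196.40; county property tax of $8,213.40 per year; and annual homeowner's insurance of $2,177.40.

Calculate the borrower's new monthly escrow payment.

Private mortgage insurance (PMI) — $1,196.40 per year
County property tax — $8,213.40 per year
Homeowner's insurance — $2,177.40 per year
Annual escrow total = $11,587.20
Monthly escrow = $11,587.20 ÷ 12 = $965.60
Shortage per month = $2,002.56 / 24 = $83.44
New monthly escrow = $965.60 + $83.44 = $1,049.04

$1,049.04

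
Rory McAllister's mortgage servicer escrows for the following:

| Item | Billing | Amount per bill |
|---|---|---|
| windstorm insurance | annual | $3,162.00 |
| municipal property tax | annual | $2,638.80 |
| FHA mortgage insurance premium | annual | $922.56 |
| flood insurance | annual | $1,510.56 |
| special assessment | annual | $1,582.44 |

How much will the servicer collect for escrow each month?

$818.03

Windstorm insurance — $3,162.00 annually
Municipal property tax — $2,638.80 annually
FHA mortgage insurance premium — $922.56 annually
Flood insurance — $1,510.56 annually
Special assessment — $1,582.44 annually
Yearly total = $9,816.36
Monthly = $9,816.36 / 12 = $818.03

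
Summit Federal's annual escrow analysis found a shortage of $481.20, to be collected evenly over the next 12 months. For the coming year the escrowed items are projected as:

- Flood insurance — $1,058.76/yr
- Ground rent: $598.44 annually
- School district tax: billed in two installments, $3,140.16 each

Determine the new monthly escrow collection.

Flood insurance — $1,058.76/yr
Ground rent — $598.44/yr
School district tax — $3,140.16 × 2 = $6,280.32/yr
Total per year = $1,058.76 + $598.44 + $6,280.32 = $7,937.52
Per month = $7,937.52 / 12 = $661.46
Monthly shortage recovery: $481.20 / 12 = $40.10
Adjusted monthly = $661.46 + $40.10 = $701.56

$701.56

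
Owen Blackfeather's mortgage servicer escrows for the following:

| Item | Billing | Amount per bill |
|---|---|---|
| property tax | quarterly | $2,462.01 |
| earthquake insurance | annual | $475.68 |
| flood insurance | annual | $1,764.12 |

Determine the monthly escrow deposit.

Property tax: $2,462.01 × 4 = $9,848.04 annually
Earthquake insurance: $475.68 annually
Flood insurance: $1,764.12 annually
Annual escrow total = $9,848.04 + $475.68 + $1,764.12 = $12,087.84
Base monthly escrow = $12,087.84 / 12 = $1,007.32

$1,007.32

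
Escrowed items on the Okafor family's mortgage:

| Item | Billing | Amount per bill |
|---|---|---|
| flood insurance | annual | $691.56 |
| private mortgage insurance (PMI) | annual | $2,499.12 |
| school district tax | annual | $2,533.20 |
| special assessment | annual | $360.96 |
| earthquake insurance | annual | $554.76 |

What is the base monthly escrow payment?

Flood insurance — $691.56/yr
Private mortgage insurance (PMI) — $2,499.12/yr
School district tax — $2,533.20/yr
Special assessment — $360.96/yr
Earthquake insurance — $554.76/yr
Combined annual = $691.56 + $2,499.12 + $2,533.20 + $360.96 + $554.76 = $6,639.60
Monthly = $6,639.60 / 12 = $553.30

$553.30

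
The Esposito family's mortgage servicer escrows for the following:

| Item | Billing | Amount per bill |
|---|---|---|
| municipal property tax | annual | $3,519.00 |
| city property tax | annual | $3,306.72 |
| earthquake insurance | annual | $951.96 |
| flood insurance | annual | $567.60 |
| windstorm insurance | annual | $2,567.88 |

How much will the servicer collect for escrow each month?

$909.43

Municipal property tax — $3,519.00 per year
City property tax — $3,306.72 per year
Earthquake insurance — $951.96 per year
Flood insurance — $567.60 per year
Windstorm insurance — $2,567.88 per year
Total per year = $3,519.00 + $3,306.72 + $951.96 + $567.60 + $2,567.88 = $10,913.16
Per month = $10,913.16 / 12 = $909.43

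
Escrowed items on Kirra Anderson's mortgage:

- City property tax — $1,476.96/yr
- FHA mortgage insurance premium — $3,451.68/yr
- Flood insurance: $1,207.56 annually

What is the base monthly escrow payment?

$511.35

City property tax — $1,476.96
FHA mortgage insurance premium — $3,451.68
Flood insurance — $1,207.56
Combined annual = $1,476.96 + $3,451.68 + $1,207.56 = $6,136.20
Base monthly escrow = $6,136.20 / 12 = $511.35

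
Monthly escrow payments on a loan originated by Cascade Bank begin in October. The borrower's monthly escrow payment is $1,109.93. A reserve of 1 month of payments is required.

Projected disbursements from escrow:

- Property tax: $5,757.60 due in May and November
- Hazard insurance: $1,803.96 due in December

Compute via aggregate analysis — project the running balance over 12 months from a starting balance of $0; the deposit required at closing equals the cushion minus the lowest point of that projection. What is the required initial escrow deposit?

Cushion = 1 × $1,109.93 = $1,109.93
Trial balance (start $0, +$1,109.93 each month, − disbursements):
  Oct: +$1,109.93 → $1,109.93
  Nov: +$1,109.93 − $5,757.60 → -$3,537.74
  Dec: +$1,109.93 − $1,803.96 → -$4,231.77
  Jan: +$1,109.93 → -$3,121.84
  Feb: +$1,109.93 → -$2,011.91
  Mar: +$1,109.93 → -$901.98
  Apr: +$1,109.93 → $207.95
  May: +$1,109.93 − $5,757.60 → -$4,439.72
  Jun: +$1,109.93 → -$3,329.79
  Jul: +$1,109.93 → -$2,219.86
  Aug: +$1,109.93 → -$1,109.93
  Sep: +$1,109.93 → $0.00
Lowest trial balance = -$4,439.72 (May)
Initial deposit = cushion − low point = $1,109.93 − (-$4,439.72) = $5,549.65

$5,549.65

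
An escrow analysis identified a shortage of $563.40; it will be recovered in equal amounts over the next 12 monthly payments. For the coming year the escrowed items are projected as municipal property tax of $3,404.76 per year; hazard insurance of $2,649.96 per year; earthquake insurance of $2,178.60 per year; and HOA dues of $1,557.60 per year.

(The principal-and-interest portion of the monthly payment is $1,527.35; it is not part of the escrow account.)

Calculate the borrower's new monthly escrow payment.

$862.86

Municipal property tax: $3,404.76/yr
Hazard insurance: $2,649.96/yr
Earthquake insurance: $2,178.60/yr
HOA dues: $1,557.60/yr
Total annual escrow = $9,790.92
Per month = $9,790.92 ÷ 12 = $815.91
Shortage per month = $563.40 / 12 = $46.95
Adjusted monthly = $815.91 + $46.95 = $862.86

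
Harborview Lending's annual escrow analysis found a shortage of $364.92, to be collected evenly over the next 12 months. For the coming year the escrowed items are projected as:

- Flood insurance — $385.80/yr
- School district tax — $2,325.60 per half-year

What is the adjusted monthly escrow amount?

Flood insurance: $385.80 annually
School district tax: $2,325.60 × 2 = $4,651.20 annually
Total annual escrow = $385.80 + $4,651.20 = $5,037.00
Monthly = $5,037.00 ÷ 12 = $419.75
Shortage per month = $364.92 / 12 = $30.41
New monthly escrow = $419.75 + $30.41 = $450.16

$450.16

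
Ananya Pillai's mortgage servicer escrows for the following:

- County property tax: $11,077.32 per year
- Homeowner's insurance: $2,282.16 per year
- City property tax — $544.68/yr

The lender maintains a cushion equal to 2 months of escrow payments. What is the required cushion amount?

County property tax: $11,077.32
Homeowner's insurance: $2,282.16
City property tax: $544.68
Total per year = $13,904.16
Monthly = $13,904.16 / 12 = $1,158.68
Required cushion = 2 × $1,158.68 = $2,317.36

$2,317.36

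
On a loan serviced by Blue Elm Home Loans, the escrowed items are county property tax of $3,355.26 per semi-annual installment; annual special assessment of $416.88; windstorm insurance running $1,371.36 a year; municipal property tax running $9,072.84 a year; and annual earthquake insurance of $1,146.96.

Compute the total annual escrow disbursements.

$18,718.56

County property tax — $3,355.26 × 2 = $6,710.52
Special assessment — $416.88
Windstorm insurance — $1,371.36
Municipal property tax — $9,072.84
Earthquake insurance — $1,146.96
Total per year = $6,710.52 + $416.88 + $1,371.36 + $9,072.84 + $1,146.96 = $18,718.56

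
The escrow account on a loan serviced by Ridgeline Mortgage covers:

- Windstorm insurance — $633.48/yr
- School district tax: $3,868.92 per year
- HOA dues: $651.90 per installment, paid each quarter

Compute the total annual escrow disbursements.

Windstorm insurance = $633.48
School district tax = $3,868.92
HOA dues = $651.90 × 4 = $2,607.60
Total annual escrow = $633.48 + $3,868.92 + $2,607.60 = $7,110.00

$7,110.00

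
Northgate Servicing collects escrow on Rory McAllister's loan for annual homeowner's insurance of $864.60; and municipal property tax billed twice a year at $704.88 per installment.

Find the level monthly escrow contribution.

Homeowner's insurance = $864.60 annually
Municipal property tax = $704.88 × 2 = $1,409.76 annually
Yearly total = $864.60 + $1,409.76 = $2,274.36
Monthly = $2,274.36 ÷ 12 = $189.53

$189.53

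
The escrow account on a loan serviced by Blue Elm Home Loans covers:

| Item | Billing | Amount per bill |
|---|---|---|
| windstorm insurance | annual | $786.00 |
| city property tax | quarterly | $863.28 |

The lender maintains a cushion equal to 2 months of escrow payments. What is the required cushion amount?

$706.52

Windstorm insurance: $786.00 per year
City property tax: $863.28 × 4 = $3,453.12 per year
Total per year = $4,239.12
Per month = $4,239.12 / 12 = $353.26
Required cushion = 2 × $353.26 = $706.52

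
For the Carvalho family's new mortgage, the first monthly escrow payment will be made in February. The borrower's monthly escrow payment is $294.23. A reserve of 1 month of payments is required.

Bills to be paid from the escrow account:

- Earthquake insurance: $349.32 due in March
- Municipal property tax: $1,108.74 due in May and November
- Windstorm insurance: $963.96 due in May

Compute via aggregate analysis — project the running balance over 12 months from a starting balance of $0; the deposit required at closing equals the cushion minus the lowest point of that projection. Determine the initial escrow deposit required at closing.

Cushion = 1 × $294.23 = $294.23
Trial balance (start $0, +$294.23 each month, − disbursements):
  Feb: +$294.23 → $294.23
  Mar: +$294.23 − $349.32 → $239.14
  Apr: +$294.23 → $533.37
  May: +$294.23 − $2,072.70 → -$1,245.10
  Jun: +$294.23 → -$950.87
  Jul: +$294.23 → -$656.64
  Aug: +$294.23 → -$362.41
  Sep: +$294.23 → -$68.18
  Oct: +$294.23 → $226.05
  Nov: +$294.23 − $1,108.74 → -$588.46
  Dec: +$294.23 → -$294.23
  Jan: +$294.23 → $0.00
Lowest trial balance = -$1,245.10 (May)
Initial deposit = cushion − low point = $294.23 − (-$1,245.10) = $1,539.33

$1,539.33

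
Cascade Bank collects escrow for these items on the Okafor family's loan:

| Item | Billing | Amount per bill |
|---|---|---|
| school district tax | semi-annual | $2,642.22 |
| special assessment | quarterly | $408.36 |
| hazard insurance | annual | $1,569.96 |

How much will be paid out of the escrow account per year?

School district tax — $2,642.22 × 2 = $5,284.44
Special assessment — $408.36 × 4 = $1,633.44
Hazard insurance — $1,569.96
Total annual escrow = $5,284.44 + $1,633.44 + $1,569.96 = $8,487.84

$8,487.84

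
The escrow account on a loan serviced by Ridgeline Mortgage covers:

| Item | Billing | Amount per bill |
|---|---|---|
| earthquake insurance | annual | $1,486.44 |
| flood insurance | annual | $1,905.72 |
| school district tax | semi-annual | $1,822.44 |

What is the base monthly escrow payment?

$586.42

Earthquake insurance — $1,486.44
Flood insurance — $1,905.72
School district tax — $1,822.44 × 2 = $3,644.88
Total annual escrow = $7,037.04
Monthly escrow = $7,037.04 ÷ 12 = $586.42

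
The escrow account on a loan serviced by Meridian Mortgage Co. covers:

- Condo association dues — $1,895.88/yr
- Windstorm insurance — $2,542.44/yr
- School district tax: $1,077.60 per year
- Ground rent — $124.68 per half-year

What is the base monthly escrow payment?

$480.44

Condo association dues = $1,895.88 per year
Windstorm insurance = $2,542.44 per year
School district tax = $1,077.60 per year
Ground rent = $124.68 × 2 = $249.36 per year
Total annual escrow = $1,895.88 + $2,542.44 + $1,077.60 + $249.36 = $5,765.28
Monthly escrow = $5,765.28 ÷ 12 = $480.44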